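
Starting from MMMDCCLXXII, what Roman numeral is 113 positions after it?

MMMDCCLXXII = 3772
3772 + 113 = 3885

MMMDCCCLXXXV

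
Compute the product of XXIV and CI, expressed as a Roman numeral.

XXIV = 24
CI = 101
24 × 101 = 2424

MMCDXXIV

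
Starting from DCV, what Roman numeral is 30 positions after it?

DCV = 605
605 + 30 = 635

DCXXXV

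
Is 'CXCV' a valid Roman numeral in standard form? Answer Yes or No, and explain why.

'CXCV': Check the rules: uses only the symbols I, V, X, L, C, D, M; no symbol is repeated more than three times in a row; V, L and D each appear at most once; the only place a smaller symbol precedes a larger one is the allowed subtractive pair XC, the symbol right after such a pair (if any) is smaller than the pair's first symbol, and otherwise the values never increase from left to right. Value: C (100) + XC (90) + V (5) = 195. So it is a valid standard Roman numeral.

Yes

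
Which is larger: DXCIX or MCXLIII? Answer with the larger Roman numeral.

DXCIX = 599
MCXLIII = 1143
1143 is larger

MCXLIII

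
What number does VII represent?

VII: V=5, I=1, I=1
5 + 1 + 1 = 7

7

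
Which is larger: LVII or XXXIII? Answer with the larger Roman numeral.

LVII = 57
XXXIII = 33
57 is larger

LVII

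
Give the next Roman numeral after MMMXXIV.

MMMXXIV = 3024, so the next integer is 3024 + 1 = 3025

MMMXXV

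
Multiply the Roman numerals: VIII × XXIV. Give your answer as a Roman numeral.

VIII = 8
XXIV = 24
8 × 24 = 192

CXCII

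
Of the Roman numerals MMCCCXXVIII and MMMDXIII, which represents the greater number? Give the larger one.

MMCCCXXVIII = 2328
MMMDXIII = 3513
3513 is larger

MMMDXIII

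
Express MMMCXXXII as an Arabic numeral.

MMMCXXXII: M=1000, M=1000, M=1000, C=100, X=10, X=10, X=10, I=1, I=1
1000 + 1000 + 1000 + 100 + 10 + 10 + 10 + 1 + 1 = 3132

3132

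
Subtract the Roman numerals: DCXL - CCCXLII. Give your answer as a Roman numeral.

DCXL = 640
CCCXLII = 342
640 - 342 = 298

CCXCVIII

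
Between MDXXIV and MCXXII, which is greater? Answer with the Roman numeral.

MDXXIV = 1524
MCXXII = 1122
1524 is larger

MDXXIV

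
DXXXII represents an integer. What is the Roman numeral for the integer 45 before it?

DXXXII = 532
532 - 45 = 487

CDLXXXVII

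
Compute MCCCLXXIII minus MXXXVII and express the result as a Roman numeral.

MCCCLXXIII = 1373
MXXXVII = 1037
1373 - 1037 = 336

CCCXXXVI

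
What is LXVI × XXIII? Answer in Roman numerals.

LXVI = 66
XXIII = 23
66 × 23 = 1518

MDXVIII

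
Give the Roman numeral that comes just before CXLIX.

CXLIX = 149, so the previous integer is 149 - 1 = 148

CXLVIII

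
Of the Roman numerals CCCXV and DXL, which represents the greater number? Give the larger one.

CCCXV = 315
DXL = 540
540 is larger

DXL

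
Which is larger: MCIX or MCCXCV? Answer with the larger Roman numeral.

MCIX = 1109
MCCXCV = 1295
1295 is larger

MCCXCV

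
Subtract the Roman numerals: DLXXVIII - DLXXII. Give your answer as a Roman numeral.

DLXXVIII = 578
DLXXII = 572
578 - 572 = 6

VI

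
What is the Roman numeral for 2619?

Convert 2619 to Roman numerals:
  2619 contains 2×1000 (MM)
  619 contains 1×500 (D)
  119 contains 1×100 (C)
  19 contains 1×10 (X)
  9 contains 1×9 (IX)

MMDCXIX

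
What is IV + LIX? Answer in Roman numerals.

IV = 4
LIX = 59
4 + 59 = 63

LXIII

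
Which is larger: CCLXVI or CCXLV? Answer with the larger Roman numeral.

CCLXVI = 266
CCXLV = 245
266 is larger

CCLXVI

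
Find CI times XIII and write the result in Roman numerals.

CI = 101
XIII = 13
101 × 13 = 1313

MCCCXIII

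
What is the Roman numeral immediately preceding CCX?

CCX = 210; previous is 209

CCIX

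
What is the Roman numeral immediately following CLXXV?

CLXXV = 175, so the next integer is 175 + 1 = 176

CLXXVI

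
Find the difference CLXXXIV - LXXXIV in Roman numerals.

CLXXXIV = 184
LXXXIV = 84
184 - 84 = 100

C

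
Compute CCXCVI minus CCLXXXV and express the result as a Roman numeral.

CCXCVI = 296
CCLXXXV = 285
296 - 285 = 11

XI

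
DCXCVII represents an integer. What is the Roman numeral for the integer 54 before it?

DCXCVII = 697
697 - 54 = 643

DCXLIII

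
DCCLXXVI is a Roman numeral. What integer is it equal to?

DCCLXXVI: D=500, C=100, C=100, L=50, X=10, X=10, V=5, I=1
500 + 100 + 100 + 50 + 10 + 10 + 5 + 1 = 776

776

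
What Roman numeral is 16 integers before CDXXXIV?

CDXXXIV = 434
434 - 16 = 418

CDXVIII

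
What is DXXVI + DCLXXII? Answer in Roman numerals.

DXXVI = 526
DCLXXII = 672
526 + 672 = 1198

MCXCVIII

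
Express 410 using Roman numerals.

Convert 410 to Roman numerals:
  410 contains 1×400 (CD)
  10 contains 1×10 (X)

CDX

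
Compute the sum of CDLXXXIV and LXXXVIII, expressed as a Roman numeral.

CDLXXXIV = 484
LXXXVIII = 88
484 + 88 = 572

DLXXII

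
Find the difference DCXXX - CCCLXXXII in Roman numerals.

DCXXX = 630
CCCLXXXII = 382
630 - 382 = 248

CCXLVIII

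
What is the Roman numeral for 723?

Convert 723 to Roman numerals:
  723 contains 1×500 (D)
  223 contains 2×100 (CC)
  23 contains 2×10 (XX)
  3 contains 3×1 (III)

DCCXXIII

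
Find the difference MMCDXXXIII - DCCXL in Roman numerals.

MMCDXXXIII = 2433
DCCXL = 740
2433 - 740 = 1693

MDCXCIII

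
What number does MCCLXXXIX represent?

MCCLXXXIX: M=1000, C=100, C=100, L=50, X=10, X=10, X=10, IX=9
1000 + 100 + 100 + 50 + 10 + 10 + 10 + 9 = 1289

1289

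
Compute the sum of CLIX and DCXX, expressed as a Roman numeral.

CLIX = 159
DCXX = 620
159 + 620 = 779

DCCLXXIX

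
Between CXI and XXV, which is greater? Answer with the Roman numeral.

CXI = 111
XXV = 25
111 is larger

CXI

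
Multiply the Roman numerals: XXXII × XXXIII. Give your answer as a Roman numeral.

XXXII = 32
XXXIII = 33
32 × 33 = 1056

MLVI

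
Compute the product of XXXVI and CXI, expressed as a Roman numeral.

XXXVI = 36
CXI = 111
36 × 111 = 3996

MMMCMXCVI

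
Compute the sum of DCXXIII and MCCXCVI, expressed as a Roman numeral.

DCXXIII = 623
MCCXCVI = 1296
623 + 1296 = 1919

MCMXIX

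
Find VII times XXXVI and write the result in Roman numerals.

VII = 7
XXXVI = 36
7 × 36 = 252

CCLII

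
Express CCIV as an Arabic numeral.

CCIV: C=100, C=100, IV=4
100 + 100 + 4 = 204

204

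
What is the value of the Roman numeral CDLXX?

CDLXX: CD=400, L=50, X=10, X=10
400 + 50 + 10 + 10 = 470

470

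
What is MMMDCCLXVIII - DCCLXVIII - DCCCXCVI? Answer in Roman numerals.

MMMDCCLXVIII = 3768, DCCLXVIII = 768, DCCCXCVI = 896
3768 - 768 = 3000
3000 - 896 = 2104

MMCIV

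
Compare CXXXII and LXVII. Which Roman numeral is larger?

CXXXII = 132
LXVII = 67
132 is larger

CXXXII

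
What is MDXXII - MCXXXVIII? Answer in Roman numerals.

MDXXII = 1522
MCXXXVIII = 1138
1522 - 1138 = 384

CCCLXXXIV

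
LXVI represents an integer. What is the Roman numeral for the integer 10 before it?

LXVI = 66
66 - 10 = 56

LVI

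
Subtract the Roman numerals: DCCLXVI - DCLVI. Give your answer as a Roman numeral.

DCCLXVI = 766
DCLVI = 656
766 - 656 = 110

CX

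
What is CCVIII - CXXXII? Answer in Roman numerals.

CCVIII = 208
CXXXII = 132
208 - 132 = 76

LXXVI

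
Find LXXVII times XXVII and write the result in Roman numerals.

LXXVII = 77
XXVII = 27
77 × 27 = 2079

MMLXXIX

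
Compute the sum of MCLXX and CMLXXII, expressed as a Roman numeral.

MCLXX = 1170
CMLXXII = 972
1170 + 972 = 2142

MMCXLII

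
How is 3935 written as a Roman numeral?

Convert 3935 to Roman numerals:
  3935 contains 3×1000 (MMM)
  935 contains 1×900 (CM)
  35 contains 3×10 (XXX)
  5 contains 1×5 (V)

MMMCMXXXV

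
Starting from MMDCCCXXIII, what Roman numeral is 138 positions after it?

MMDCCCXXIII = 2823
2823 + 138 = 2961

MMCMLXI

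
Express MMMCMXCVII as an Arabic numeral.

MMMCMXCVII: M=1000, M=1000, M=1000, CM=900, XC=90, V=5, I=1, I=1
1000 + 1000 + 1000 + 900 + 90 + 5 + 1 + 1 = 3997

3997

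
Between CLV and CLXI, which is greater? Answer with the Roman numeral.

CLV = 155
CLXI = 161
161 is larger

CLXI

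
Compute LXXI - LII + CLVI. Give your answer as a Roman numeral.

LXXI = 71, LII = 52, CLVI = 156
71 - 52 = 19
19 + 156 = 175

CLXXV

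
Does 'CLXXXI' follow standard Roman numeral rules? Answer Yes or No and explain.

'CLXXXI': Check the rules: uses only the symbols I, V, X, L, C, D, M; no symbol is repeated more than three times in a row; V, L and D each appear at most once; no smaller symbol precedes a larger one (values never increase from left to right). Value: C (100) + L (50) + X (10) + X (10) + X (10) + I (1) = 181. So it is a valid standard Roman numeral.

Yes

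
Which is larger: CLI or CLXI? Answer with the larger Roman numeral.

CLI = 151
CLXI = 161
161 is larger

CLXI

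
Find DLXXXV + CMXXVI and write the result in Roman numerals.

DLXXXV = 585
CMXXVI = 926
585 + 926 = 1511

MDXI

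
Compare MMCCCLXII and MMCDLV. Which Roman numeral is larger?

MMCCCLXII = 2362
MMCDLV = 2455
2455 is larger

MMCDLV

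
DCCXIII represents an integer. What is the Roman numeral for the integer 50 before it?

DCCXIII = 713
713 - 50 = 663

DCLXIII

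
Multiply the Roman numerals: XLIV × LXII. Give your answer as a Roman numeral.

XLIV = 44
LXII = 62
44 × 62 = 2728

MMDCCXXVIII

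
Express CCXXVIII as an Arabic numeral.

CCXXVIII: C=100, C=100, X=10, X=10, V=5, I=1, I=1, I=1
100 + 100 + 10 + 10 + 5 + 1 + 1 + 1 = 228

228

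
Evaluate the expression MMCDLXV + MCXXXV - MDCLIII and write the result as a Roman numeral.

MMCDLXV = 2465, MCXXXV = 1135, MDCLIII = 1653
2465 + 1135 = 3600
3600 - 1653 = 1947

MCMXLVII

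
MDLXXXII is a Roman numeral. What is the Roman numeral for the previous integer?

MDLXXXII = 1582; previous is 1581

MDLXXXI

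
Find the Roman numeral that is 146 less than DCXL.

DCXL = 640
640 - 146 = 494

CDXCIV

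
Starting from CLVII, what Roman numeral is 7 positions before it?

CLVII = 157
157 - 7 = 150

CL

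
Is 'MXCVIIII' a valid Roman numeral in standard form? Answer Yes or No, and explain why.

'MXCVIIII': More than 3 consecutive I's

No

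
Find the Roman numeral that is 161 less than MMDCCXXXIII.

MMDCCXXXIII = 2733
2733 - 161 = 2572

MMDLXXII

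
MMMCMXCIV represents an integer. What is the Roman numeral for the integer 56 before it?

MMMCMXCIV = 3994
3994 - 56 = 3938

MMMCMXXXVIII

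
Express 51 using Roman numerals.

Convert 51 to Roman numerals:
  51 contains 1×50 (L)
  1 contains 1×1 (I)

LI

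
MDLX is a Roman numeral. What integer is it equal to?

MDLX: M=1000, D=500, L=50, X=10
1000 + 500 + 50 + 10 = 1560

1560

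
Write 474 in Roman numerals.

Convert 474 to Roman numerals:
  474 contains 1×400 (CD)
  74 contains 1×50 (L)
  24 contains 2×10 (XX)
  4 contains 1×4 (IV)

CDLXXIV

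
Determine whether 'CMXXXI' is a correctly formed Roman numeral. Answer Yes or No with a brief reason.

'CMXXXI': Check the rules: uses only the symbols I, V, X, L, C, D, M; no symbol is repeated more than three times in a row; V, L and D each appear at most once; the only place a smaller symbol precedes a larger one is the allowed subtractive pair CM, the symbol right after such a pair (if any) is smaller than the pair's first symbol, and otherwise the values never increase from left to right. Value: CM (900) + X (10) + X (10) + X (10) + I (1) = 931. So it is a valid standard Roman numeral.

Yes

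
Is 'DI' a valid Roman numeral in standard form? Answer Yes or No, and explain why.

'DI': Check the rules: uses only the symbols I, V, X, L, C, D, M; no symbol is repeated more than three times in a row; V, L and D each appear at most once; no smaller symbol precedes a larger one (values never increase from left to right). Value: D (500) + I (1) = 501. So it is a valid standard Roman numeral.

Yes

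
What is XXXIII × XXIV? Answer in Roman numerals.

XXXIII = 33
XXIV = 24
33 × 24 = 792

DCCXCII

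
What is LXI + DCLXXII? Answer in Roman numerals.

LXI = 61
DCLXXII = 672
61 + 672 = 733

DCCXXXIII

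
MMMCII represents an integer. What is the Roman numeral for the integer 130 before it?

MMMCII = 3102
3102 - 130 = 2972

MMCMLXXII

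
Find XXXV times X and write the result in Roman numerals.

XXXV = 35
X = 10
35 × 10 = 350

CCCL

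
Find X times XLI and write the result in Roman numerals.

X = 10
XLI = 41
10 × 41 = 410

CDX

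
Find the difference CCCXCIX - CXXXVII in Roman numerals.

CCCXCIX = 399
CXXXVII = 137
399 - 137 = 262

CCLXII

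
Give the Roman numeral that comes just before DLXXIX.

DLXXIX = 579; previous is 578

DLXXVIII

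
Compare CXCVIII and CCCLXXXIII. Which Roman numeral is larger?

CXCVIII = 198
CCCLXXXIII = 383
383 is larger

CCCLXXXIII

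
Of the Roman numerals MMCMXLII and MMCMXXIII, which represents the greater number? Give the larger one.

MMCMXLII = 2942
MMCMXXIII = 2923
2942 is larger

MMCMXLII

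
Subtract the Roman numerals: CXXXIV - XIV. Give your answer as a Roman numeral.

CXXXIV = 134
XIV = 14
134 - 14 = 120

CXX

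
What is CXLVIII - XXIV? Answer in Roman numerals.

CXLVIII = 148
XXIV = 24
148 - 24 = 124

CXXIV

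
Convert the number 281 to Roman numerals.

Convert 281 to Roman numerals:
  281 contains 2×100 (CC)
  81 contains 1×50 (L)
  31 contains 3×10 (XXX)
  1 contains 1×1 (I)

CCLXXXI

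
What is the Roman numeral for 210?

Convert 210 to Roman numerals:
  210 contains 2×100 (CC)
  10 contains 1×10 (X)

CCX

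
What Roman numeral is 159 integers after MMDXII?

MMDXII = 2512
2512 + 159 = 2671

MMDCLXXI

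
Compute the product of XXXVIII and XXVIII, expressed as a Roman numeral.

XXXVIII = 38
XXVIII = 28
38 × 28 = 1064

MLXIV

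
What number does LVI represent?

LVI: L=50, V=5, I=1
50 + 5 + 1 = 56

56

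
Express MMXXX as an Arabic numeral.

MMXXX: M=1000, M=1000, X=10, X=10, X=10
1000 + 1000 + 10 + 10 + 10 = 2030

2030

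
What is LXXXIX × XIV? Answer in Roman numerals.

LXXXIX = 89
XIV = 14
89 × 14 = 1246

MCCXLVI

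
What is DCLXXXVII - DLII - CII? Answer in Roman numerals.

DCLXXXVII = 687, DLII = 552, CII = 102
687 - 552 = 135
135 - 102 = 33

XXXIII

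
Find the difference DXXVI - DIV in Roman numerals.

DXXVI = 526
DIV = 504
526 - 504 = 22

XXII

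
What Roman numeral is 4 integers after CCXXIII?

CCXXIII = 223
223 + 4 = 227

CCXXVII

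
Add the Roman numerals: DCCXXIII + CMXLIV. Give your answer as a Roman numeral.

DCCXXIII = 723
CMXLIV = 944
723 + 944 = 1667

MDCLXVII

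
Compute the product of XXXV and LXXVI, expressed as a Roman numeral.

XXXV = 35
LXXVI = 76
35 × 76 = 2660

MMDCLX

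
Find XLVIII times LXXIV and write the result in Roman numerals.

XLVIII = 48
LXXIV = 74
48 × 74 = 3552

MMMDLII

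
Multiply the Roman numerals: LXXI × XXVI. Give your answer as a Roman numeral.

LXXI = 71
XXVI = 26
71 × 26 = 1846

MDCCCXLVI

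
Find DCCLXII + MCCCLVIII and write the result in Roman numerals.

DCCLXII = 762
MCCCLVIII = 1358
762 + 1358 = 2120

MMCXX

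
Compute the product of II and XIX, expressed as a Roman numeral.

II = 2
XIX = 19
2 × 19 = 38

XXXVIII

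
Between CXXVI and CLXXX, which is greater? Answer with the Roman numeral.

CXXVI = 126
CLXXX = 180
180 is larger

CLXXX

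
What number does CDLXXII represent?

CDLXXII: CD=400, L=50, X=10, X=10, I=1, I=1
400 + 50 + 10 + 10 + 1 + 1 = 472

472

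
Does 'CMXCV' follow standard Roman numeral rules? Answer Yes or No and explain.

'CMXCV': Check the rules: uses only the symbols I, V, X, L, C, D, M; no symbol is repeated more than three times in a row; V, L and D each appear at most once; the only places a smaller symbol precedes a larger one are the allowed subtractive pairs CM, XC, the symbol right after such a pair (if any) is smaller than the pair's first symbol, and otherwise the values never increase from left to right. Value: CM (900) + XC (90) + V (5) = 995. So it is a valid standard Roman numeral.

Yes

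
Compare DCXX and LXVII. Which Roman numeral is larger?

DCXX = 620
LXVII = 67
620 is larger

DCXX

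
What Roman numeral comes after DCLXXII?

DCLXXII = 672, so the next integer is 672 + 1 = 673

DCLXXIII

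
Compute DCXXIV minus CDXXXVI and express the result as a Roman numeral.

DCXXIV = 624
CDXXXVI = 436
624 - 436 = 188

CLXXXVIII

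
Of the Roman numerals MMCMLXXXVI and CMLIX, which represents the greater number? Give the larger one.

MMCMLXXXVI = 2986
CMLIX = 959
2986 is larger

MMCMLXXXVI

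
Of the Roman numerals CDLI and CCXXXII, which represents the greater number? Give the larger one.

CDLI = 451
CCXXXII = 232
451 is larger

CDLI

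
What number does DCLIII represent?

DCLIII: D=500, C=100, L=50, I=1, I=1, I=1
500 + 100 + 50 + 1 + 1 + 1 = 653

653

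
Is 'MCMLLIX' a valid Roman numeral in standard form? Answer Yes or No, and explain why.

'MCMLLIX': L should not appear more than once

No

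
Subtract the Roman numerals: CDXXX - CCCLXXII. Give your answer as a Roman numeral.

CDXXX = 430
CCCLXXII = 372
430 - 372 = 58

LVIII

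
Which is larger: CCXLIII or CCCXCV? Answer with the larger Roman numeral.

CCXLIII = 243
CCCXCV = 395
395 is larger

CCCXCV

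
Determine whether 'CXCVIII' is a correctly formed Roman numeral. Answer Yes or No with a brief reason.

'CXCVIII': Check the rules: uses only the symbols I, V, X, L, C, D, M; no symbol is repeated more than three times in a row; V, L and D each appear at most once; the only place a smaller symbol precedes a larger one is the allowed subtractive pair XC, the symbol right after such a pair (if any) is smaller than the pair's first symbol, and otherwise the values never increase from left to right. Value: C (100) + XC (90) + V (5) + I (1) + I (1) + I (1) = 198. So it is a valid standard Roman numeral.

Yes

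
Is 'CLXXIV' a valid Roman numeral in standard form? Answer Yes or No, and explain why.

'CLXXIV': Check the rules: uses only the symbols I, V, X, L, C, D, M; no symbol is repeated more than three times in a row; V, L and D each appear at most once; the only place a smaller symbol precedes a larger one is the allowed subtractive pair IV, the symbol right after such a pair (if any) is smaller than the pair's first symbol, and otherwise the values never increase from left to right. Value: C (100) + L (50) + X (10) + X (10) + IV (4) = 174. So it is a valid standard Roman numeral.

Yes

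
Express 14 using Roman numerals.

Convert 14 to Roman numerals:
  14 contains 1×10 (X)
  4 contains 1×4 (IV)

XIV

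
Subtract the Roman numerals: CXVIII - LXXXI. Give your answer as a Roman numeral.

CXVIII = 118
LXXXI = 81
118 - 81 = 37

XXXVII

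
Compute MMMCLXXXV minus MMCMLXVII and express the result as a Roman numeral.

MMMCLXXXV = 3185
MMCMLXVII = 2967
3185 - 2967 = 218

CCXVIII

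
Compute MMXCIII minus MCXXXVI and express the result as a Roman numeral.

MMXCIII = 2093
MCXXXVI = 1136
2093 - 1136 = 957

CMLVII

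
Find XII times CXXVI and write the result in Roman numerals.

XII = 12
CXXVI = 126
12 × 126 = 1512

MDXII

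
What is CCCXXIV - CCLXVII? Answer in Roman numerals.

CCCXXIV = 324
CCLXVII = 267
324 - 267 = 57

LVII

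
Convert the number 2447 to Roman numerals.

Convert 2447 to Roman numerals:
  2447 contains 2×1000 (MM)
  447 contains 1×400 (CD)
  47 contains 1×40 (XL)
  7 contains 1×5 (V)
  2 contains 2×1 (II)

MMCDXLVII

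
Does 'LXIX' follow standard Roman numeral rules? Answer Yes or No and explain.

'LXIX': Check the rules: uses only the symbols I, V, X, L, C, D, M; no symbol is repeated more than three times in a row; V, L and D each appear at most once; the only place a smaller symbol precedes a larger one is the allowed subtractive pair IX, the symbol right after such a pair (if any) is smaller than the pair's first symbol, and otherwise the values never increase from left to right. Value: L (50) + X (10) + IX (9) = 69. So it is a valid standard Roman numeral.

Yes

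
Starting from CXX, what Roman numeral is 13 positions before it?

CXX = 120
120 - 13 = 107

CVII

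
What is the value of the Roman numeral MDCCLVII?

MDCCLVII: M=1000, D=500, C=100, C=100, L=50, V=5, I=1, I=1
1000 + 500 + 100 + 100 + 50 + 5 + 1 + 1 = 1757

1757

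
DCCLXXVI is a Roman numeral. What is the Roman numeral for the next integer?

DCCLXXVI = 776, so the next integer is 776 + 1 = 777

DCCLXXVII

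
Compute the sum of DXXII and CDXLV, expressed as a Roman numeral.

DXXII = 522
CDXLV = 445
522 + 445 = 967

CMLXVII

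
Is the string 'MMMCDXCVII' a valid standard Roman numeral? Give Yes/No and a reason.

'MMMCDXCVII': Check the rules: uses only the symbols I, V, X, L, C, D, M; no symbol is repeated more than three times in a row; V, L and D each appear at most once; the only places a smaller symbol precedes a larger one are the allowed subtractive pairs CD, XC, the symbol right after such a pair (if any) is smaller than the pair's first symbol, and otherwise the values never increase from left to right. Value: M (1000) + M (1000) + M (1000) + CD (400) + XC (90) + V (5) + I (1) + I (1) = 3497. So it is a valid standard Roman numeral.

Yes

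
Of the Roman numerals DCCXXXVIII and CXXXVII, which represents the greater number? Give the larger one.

DCCXXXVIII = 738
CXXXVII = 137
738 is larger

DCCXXXVIII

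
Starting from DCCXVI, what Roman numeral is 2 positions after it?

DCCXVI = 716
716 + 2 = 718

DCCXVIII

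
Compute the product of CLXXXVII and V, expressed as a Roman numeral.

CLXXXVII = 187
V = 5
187 × 5 = 935

CMXXXV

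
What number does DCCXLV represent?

DCCXLV: D=500, C=100, C=100, XL=40, V=5
500 + 100 + 100 + 40 + 5 = 745

745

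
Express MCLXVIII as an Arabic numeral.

MCLXVIII: M=1000, C=100, L=50, X=10, V=5, I=1, I=1, I=1
1000 + 100 + 50 + 10 + 5 + 1 + 1 + 1 = 1168

1168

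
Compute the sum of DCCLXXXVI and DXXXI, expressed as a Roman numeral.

DCCLXXXVI = 786
DXXXI = 531
786 + 531 = 1317

MCCCXVII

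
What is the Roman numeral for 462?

Convert 462 to Roman numerals:
  462 contains 1×400 (CD)
  62 contains 1×50 (L)
  12 contains 1×10 (X)
  2 contains 2×1 (II)

CDLXII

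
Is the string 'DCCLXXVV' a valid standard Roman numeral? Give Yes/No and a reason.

'DCCLXXVV': V should not appear more than once

No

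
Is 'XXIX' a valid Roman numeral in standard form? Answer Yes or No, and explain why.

'XXIX': Check the rules: uses only the symbols I, V, X, L, C, D, M; no symbol is repeated more than three times in a row; V, L and D each appear at most once; the only place a smaller symbol precedes a larger one is the allowed subtractive pair IX, the symbol right after such a pair (if any) is smaller than the pair's first symbol, and otherwise the values never increase from left to right. Value: X (10) + X (10) + IX (9) = 29. So it is a valid standard Roman numeral.

Yes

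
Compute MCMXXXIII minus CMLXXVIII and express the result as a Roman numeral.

MCMXXXIII = 1933
CMLXXVIII = 978
1933 - 978 = 955

CMLV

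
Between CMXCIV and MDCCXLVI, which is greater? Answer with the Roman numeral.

CMXCIV = 994
MDCCXLVI = 1746
1746 is larger

MDCCXLVI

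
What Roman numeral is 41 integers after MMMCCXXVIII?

MMMCCXXVIII = 3228
3228 + 41 = 3269

MMMCCLXIX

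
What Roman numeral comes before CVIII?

CVIII = 108; previous is 107

CVII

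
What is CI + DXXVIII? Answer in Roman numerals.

CI = 101
DXXVIII = 528
101 + 528 = 629

DCXXIX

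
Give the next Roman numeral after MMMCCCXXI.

MMMCCCXXI = 3321, so the next integer is 3321 + 1 = 3322

MMMCCCXXII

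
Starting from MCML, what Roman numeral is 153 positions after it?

MCML = 1950
1950 + 153 = 2103

MMCIII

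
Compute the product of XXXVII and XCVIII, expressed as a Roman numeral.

XXXVII = 37
XCVIII = 98
37 × 98 = 3626

MMMDCXXVI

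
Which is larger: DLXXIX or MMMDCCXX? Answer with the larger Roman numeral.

DLXXIX = 579
MMMDCCXX = 3720
3720 is larger

MMMDCCXX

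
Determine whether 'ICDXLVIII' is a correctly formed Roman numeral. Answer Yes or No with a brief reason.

'ICDXLVIII': Invalid subtractive combination: IC

No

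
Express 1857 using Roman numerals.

Convert 1857 to Roman numerals:
  1857 contains 1×1000 (M)
  857 contains 1×500 (D)
  357 contains 3×100 (CCC)
  57 contains 1×50 (L)
  7 contains 1×5 (V)
  2 contains 2×1 (II)

MDCCCLVII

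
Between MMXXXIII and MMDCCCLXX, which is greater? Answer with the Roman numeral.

MMXXXIII = 2033
MMDCCCLXX = 2870
2870 is larger

MMDCCCLXX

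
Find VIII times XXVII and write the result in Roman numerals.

VIII = 8
XXVII = 27
8 × 27 = 216

CCXVI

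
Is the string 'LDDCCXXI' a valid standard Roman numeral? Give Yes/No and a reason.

'LDDCCXXI': D should not appear more than once

No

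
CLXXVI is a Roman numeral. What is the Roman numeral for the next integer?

CLXXVI = 176; next is 177

CLXXVII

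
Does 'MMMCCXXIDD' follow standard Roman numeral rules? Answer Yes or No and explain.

'MMMCCXXIDD': D should not appear more than once

No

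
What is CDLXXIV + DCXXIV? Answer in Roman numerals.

CDLXXIV = 474
DCXXIV = 624
474 + 624 = 1098

MXCVIII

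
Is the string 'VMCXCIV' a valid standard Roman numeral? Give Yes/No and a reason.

'VMCXCIV': V should not appear more than once

No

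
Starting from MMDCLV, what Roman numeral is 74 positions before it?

MMDCLV = 2655
2655 - 74 = 2581

MMDLXXXI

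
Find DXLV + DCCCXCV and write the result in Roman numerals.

DXLV = 545
DCCCXCV = 895
545 + 895 = 1440

MCDXL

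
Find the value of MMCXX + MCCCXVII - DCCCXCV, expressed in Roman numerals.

MMCXX = 2120, MCCCXVII = 1317, DCCCXCV = 895
2120 + 1317 = 3437
3437 - 895 = 2542

MMDXLII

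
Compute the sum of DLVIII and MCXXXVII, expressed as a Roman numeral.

DLVIII = 558
MCXXXVII = 1137
558 + 1137 = 1695

MDCXCV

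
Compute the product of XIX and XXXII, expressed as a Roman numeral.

XIX = 19
XXXII = 32
19 × 32 = 608

DCVIII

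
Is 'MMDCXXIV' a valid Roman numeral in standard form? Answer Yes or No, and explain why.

'MMDCXXIV': Check the rules: uses only the symbols I, V, X, L, C, D, M; no symbol is repeated more than three times in a row; V, L and D each appear at most once; the only place a smaller symbol precedes a larger one is the allowed subtractive pair IV, the symbol right after such a pair (if any) is smaller than the pair's first symbol, and otherwise the values never increase from left to right. Value: M (1000) + M (1000) + D (500) + C (100) + X (10) + X (10) + IV (4) = 2624. So it is a valid standard Roman numeral.

Yes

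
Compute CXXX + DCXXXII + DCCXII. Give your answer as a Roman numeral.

CXXX = 130, DCXXXII = 632, DCCXII = 712
130 + 632 = 762
762 + 712 = 1474

MCDLXXIV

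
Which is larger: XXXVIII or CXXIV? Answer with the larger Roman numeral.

XXXVIII = 38
CXXIV = 124
124 is larger

CXXIV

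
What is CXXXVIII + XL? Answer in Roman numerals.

CXXXVIII = 138
XL = 40
138 + 40 = 178

CLXXVIII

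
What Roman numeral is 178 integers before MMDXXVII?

MMDXXVII = 2527
2527 - 178 = 2349

MMCCCXLIX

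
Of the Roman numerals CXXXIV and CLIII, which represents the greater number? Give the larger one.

CXXXIV = 134
CLIII = 153
153 is larger

CLIII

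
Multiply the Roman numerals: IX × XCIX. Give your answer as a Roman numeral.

IX = 9
XCIX = 99
9 × 99 = 891

DCCCXCI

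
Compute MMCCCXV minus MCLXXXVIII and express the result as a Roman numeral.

MMCCCXV = 2315
MCLXXXVIII = 1188
2315 - 1188 = 1127

MCXXVII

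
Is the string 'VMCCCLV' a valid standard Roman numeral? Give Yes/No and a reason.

'VMCCCLV': V should not appear more than once

No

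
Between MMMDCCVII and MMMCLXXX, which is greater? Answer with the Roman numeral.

MMMDCCVII = 3707
MMMCLXXX = 3180
3707 is larger

MMMDCCVII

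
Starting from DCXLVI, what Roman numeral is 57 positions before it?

DCXLVI = 646
646 - 57 = 589

DLXXXIX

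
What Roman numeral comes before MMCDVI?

MMCDVI = 2406, so the previous integer is 2406 - 1 = 2405

MMCDV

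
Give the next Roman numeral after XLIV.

XLIV = 44, so the next integer is 44 + 1 = 45

XLV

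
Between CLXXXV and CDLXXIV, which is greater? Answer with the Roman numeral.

CLXXXV = 185
CDLXXIV = 474
474 is larger

CDLXXIV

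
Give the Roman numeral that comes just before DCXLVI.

DCXLVI = 646, so the previous integer is 646 - 1 = 645

DCXLV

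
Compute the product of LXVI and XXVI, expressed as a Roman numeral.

LXVI = 66
XXVI = 26
66 × 26 = 1716

MDCCXVI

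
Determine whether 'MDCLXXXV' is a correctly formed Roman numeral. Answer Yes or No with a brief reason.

'MDCLXXXV': Check the rules: uses only the symbols I, V, X, L, C, D, M; no symbol is repeated more than three times in a row; V, L and D each appear at most once; no smaller symbol precedes a larger one (values never increase from left to right). Value: M (1000) + D (500) + C (100) + L (50) + X (10) + X (10) + X (10) + V (5) = 1685. So it is a valid standard Roman numeral.

Yes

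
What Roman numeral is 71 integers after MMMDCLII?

MMMDCLII = 3652
3652 + 71 = 3723

MMMDCCXXIII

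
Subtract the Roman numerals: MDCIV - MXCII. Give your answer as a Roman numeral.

MDCIV = 1604
MXCII = 1092
1604 - 1092 = 512

DXII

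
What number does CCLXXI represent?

CCLXXI: C=100, C=100, L=50, X=10, X=10, I=1
100 + 100 + 50 + 10 + 10 + 1 = 271

271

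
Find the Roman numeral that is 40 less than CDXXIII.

CDXXIII = 423
423 - 40 = 383

CCCLXXXIII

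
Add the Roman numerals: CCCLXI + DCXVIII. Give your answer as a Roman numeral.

CCCLXI = 361
DCXVIII = 618
361 + 618 = 979

CMLXXIX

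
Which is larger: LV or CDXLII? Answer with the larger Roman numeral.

LV = 55
CDXLII = 442
442 is larger

CDXLII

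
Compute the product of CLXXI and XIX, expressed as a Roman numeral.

CLXXI = 171
XIX = 19
171 × 19 = 3249

MMMCCXLIX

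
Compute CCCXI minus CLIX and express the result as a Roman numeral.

CCCXI = 311
CLIX = 159
311 - 159 = 152

CLII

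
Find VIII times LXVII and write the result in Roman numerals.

VIII = 8
LXVII = 67
8 × 67 = 536

DXXXVI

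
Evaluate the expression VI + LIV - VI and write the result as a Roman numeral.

VI = 6, LIV = 54, VI = 6
6 + 54 = 60
60 - 6 = 54

LIV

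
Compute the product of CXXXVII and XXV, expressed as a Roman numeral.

CXXXVII = 137
XXV = 25
137 × 25 = 3425

MMMCDXXV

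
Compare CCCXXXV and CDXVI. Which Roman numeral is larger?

CCCXXXV = 335
CDXVI = 416
416 is larger

CDXVI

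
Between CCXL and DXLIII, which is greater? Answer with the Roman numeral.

CCXL = 240
DXLIII = 543
543 is larger

DXLIII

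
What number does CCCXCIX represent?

CCCXCIX: C=100, C=100, C=100, XC=90, IX=9
100 + 100 + 100 + 90 + 9 = 399

399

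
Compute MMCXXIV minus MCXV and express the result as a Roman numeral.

MMCXXIV = 2124
MCXV = 1115
2124 - 1115 = 1009

MIX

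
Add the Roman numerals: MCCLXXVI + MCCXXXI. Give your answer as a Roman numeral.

MCCLXXVI = 1276
MCCXXXI = 1231
1276 + 1231 = 2507

MMDVII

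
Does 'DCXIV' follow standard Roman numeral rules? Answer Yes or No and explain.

'DCXIV': Check the rules: uses only the symbols I, V, X, L, C, D, M; no symbol is repeated more than three times in a row; V, L and D each appear at most once; the only place a smaller symbol precedes a larger one is the allowed subtractive pair IV, the symbol right after such a pair (if any) is smaller than the pair's first symbol, and otherwise the values never increase from left to right. Value: D (500) + C (100) + X (10) + IV (4) = 614. So it is a valid standard Roman numeral.

Yes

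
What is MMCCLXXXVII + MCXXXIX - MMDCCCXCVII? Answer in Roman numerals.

MMCCLXXXVII = 2287, MCXXXIX = 1139, MMDCCCXCVII = 2897
2287 + 1139 = 3426
3426 - 2897 = 529

DXXIX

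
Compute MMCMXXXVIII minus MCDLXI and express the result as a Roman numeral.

MMCMXXXVIII = 2938
MCDLXI = 1461
2938 - 1461 = 1477

MCDLXXVII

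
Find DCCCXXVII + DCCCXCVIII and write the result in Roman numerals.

DCCCXXVII = 827
DCCCXCVIII = 898
827 + 898 = 1725

MDCCXXV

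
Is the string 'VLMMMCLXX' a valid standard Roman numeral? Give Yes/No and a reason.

'VLMMMCLXX': L should not appear more than once

No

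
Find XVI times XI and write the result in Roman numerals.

XVI = 16
XI = 11
16 × 11 = 176

CLXXVI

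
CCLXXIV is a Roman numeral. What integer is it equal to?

CCLXXIV: C=100, C=100, L=50, X=10, X=10, IV=4
100 + 100 + 50 + 10 + 10 + 4 = 274

274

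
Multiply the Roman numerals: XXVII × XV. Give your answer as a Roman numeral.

XXVII = 27
XV = 15
27 × 15 = 405

CDV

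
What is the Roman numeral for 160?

Convert 160 to Roman numerals:
  160 contains 1×100 (C)
  60 contains 1×50 (L)
  10 contains 1×10 (X)

CLX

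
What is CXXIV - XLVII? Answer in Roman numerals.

CXXIV = 124
XLVII = 47
124 - 47 = 77

LXXVII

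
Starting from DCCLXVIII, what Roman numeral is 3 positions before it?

DCCLXVIII = 768
768 - 3 = 765

DCCLXV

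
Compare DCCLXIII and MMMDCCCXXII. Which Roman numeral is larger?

DCCLXIII = 763
MMMDCCCXXII = 3822
3822 is larger

MMMDCCCXXII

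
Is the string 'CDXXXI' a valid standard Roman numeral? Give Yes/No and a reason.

'CDXXXI': Check the rules: uses only the symbols I, V, X, L, C, D, M; no symbol is repeated more than three times in a row; V, L and D each appear at most once; the only place a smaller symbol precedes a larger one is the allowed subtractive pair CD, the symbol right after such a pair (if any) is smaller than the pair's first symbol, and otherwise the values never increase from left to right. Value: CD (400) + X (10) + X (10) + X (10) + I (1) = 431. So it is a valid standard Roman numeral.

Yes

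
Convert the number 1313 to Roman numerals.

Convert 1313 to Roman numerals:
  1313 contains 1×1000 (M)
  313 contains 3×100 (CCC)
  13 contains 1×10 (X)
  3 contains 3×1 (III)

MCCCXIII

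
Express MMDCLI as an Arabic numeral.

MMDCLI: M=1000, M=1000, D=500, C=100, L=50, I=1
1000 + 1000 + 500 + 100 + 50 + 1 = 2651

2651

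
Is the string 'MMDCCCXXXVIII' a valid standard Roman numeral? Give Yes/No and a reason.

'MMDCCCXXXVIII': Check the rules: uses only the symbols I, V, X, L, C, D, M; no symbol is repeated more than three times in a row; V, L and D each appear at most once; no smaller symbol precedes a larger one (values never increase from left to right). Value: M (1000) + M (1000) + D (500) + C (100) + C (100) + C (100) + X (10) + X (10) + X (10) + V (5) + I (1) + I (1) + I (1) = 2838. So it is a valid standard Roman numeral.

Yes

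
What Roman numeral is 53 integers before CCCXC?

CCCXC = 390
390 - 53 = 337

CCCXXXVII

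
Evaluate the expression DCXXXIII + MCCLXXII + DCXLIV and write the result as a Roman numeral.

DCXXXIII = 633, MCCLXXII = 1272, DCXLIV = 644
633 + 1272 = 1905
1905 + 644 = 2549

MMDXLIX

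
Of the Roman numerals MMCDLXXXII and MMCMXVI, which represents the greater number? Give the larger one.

MMCDLXXXII = 2482
MMCMXVI = 2916
2916 is larger

MMCMXVI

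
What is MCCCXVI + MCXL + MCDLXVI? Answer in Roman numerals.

MCCCXVI = 1316, MCXL = 1140, MCDLXVI = 1466
1316 + 1140 = 2456
2456 + 1466 = 3922

MMMCMXXII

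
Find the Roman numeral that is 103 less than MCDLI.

MCDLI = 1451
1451 - 103 = 1348

MCCCXLVIII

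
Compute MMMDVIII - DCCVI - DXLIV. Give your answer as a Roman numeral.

MMMDVIII = 3508, DCCVI = 706, DXLIV = 544
3508 - 706 = 2802
2802 - 544 = 2258

MMCCLVIII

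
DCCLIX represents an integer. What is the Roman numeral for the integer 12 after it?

DCCLIX = 759
759 + 12 = 771

DCCLXXI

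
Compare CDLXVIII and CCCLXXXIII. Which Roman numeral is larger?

CDLXVIII = 468
CCCLXXXIII = 383
468 is larger

CDLXVIII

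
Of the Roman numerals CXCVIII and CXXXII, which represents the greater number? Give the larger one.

CXCVIII = 198
CXXXII = 132
198 is larger

CXCVIII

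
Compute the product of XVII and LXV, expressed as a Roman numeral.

XVII = 17
LXV = 65
17 × 65 = 1105

MCV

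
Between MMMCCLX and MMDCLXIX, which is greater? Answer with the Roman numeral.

MMMCCLX = 3260
MMDCLXIX = 2669
3260 is larger

MMMCCLX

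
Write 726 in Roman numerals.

Convert 726 to Roman numerals:
  726 contains 1×500 (D)
  226 contains 2×100 (CC)
  26 contains 2×10 (XX)
  6 contains 1×5 (V)
  1 contains 1×1 (I)

DCCXXVI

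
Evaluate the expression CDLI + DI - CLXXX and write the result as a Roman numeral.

CDLI = 451, DI = 501, CLXXX = 180
451 + 501 = 952
952 - 180 = 772

DCCLXXII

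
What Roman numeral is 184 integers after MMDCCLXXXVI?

MMDCCLXXXVI = 2786
2786 + 184 = 2970

MMCMLXX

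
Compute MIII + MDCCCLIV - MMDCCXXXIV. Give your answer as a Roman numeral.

MIII = 1003, MDCCCLIV = 1854, MMDCCXXXIV = 2734
1003 + 1854 = 2857
2857 - 2734 = 123

CXXIII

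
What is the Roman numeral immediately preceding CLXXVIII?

CLXXVIII = 178, so the previous integer is 178 - 1 = 177

CLXXVII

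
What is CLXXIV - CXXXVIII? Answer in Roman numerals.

CLXXIV = 174
CXXXVIII = 138
174 - 138 = 36

XXXVI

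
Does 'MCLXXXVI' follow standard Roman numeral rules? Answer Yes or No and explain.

'MCLXXXVI': Check the rules: uses only the symbols I, V, X, L, C, D, M; no symbol is repeated more than three times in a row; V, L and D each appear at most once; no smaller symbol precedes a larger one (values never increase from left to right). Value: M (1000) + C (100) + L (50) + X (10) + X (10) + X (10) + V (5) + I (1) = 1186. So it is a valid standard Roman numeral.

Yes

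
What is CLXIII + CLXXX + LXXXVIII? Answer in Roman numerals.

CLXIII = 163, CLXXX = 180, LXXXVIII = 88
163 + 180 = 343
343 + 88 = 431

CDXXXI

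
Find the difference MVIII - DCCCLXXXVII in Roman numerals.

MVIII = 1008
DCCCLXXXVII = 887
1008 - 887 = 121

CXXI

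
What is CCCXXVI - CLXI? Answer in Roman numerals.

CCCXXVI = 326
CLXI = 161
326 - 161 = 165

CLXV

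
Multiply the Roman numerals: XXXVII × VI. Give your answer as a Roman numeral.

XXXVII = 37
VI = 6
37 × 6 = 222

CCXXII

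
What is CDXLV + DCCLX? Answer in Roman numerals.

CDXLV = 445
DCCLX = 760
445 + 760 = 1205

MCCV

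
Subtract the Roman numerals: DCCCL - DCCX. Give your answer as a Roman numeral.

DCCCL = 850
DCCX = 710
850 - 710 = 140

CXL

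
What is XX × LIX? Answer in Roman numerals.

XX = 20
LIX = 59
20 × 59 = 1180

MCLXXX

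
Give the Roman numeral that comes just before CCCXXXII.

CCCXXXII = 332; previous is 331

CCCXXXI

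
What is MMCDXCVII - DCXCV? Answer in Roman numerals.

MMCDXCVII = 2497
DCXCV = 695
2497 - 695 = 1802

MDCCCII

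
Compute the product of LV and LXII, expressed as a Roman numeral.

LV = 55
LXII = 62
55 × 62 = 3410

MMMCDX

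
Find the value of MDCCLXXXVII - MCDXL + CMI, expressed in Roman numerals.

MDCCLXXXVII = 1787, MCDXL = 1440, CMI = 901
1787 - 1440 = 347
347 + 901 = 1248

MCCXLVIII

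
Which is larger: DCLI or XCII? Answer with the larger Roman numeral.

DCLI = 651
XCII = 92
651 is larger

DCLI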